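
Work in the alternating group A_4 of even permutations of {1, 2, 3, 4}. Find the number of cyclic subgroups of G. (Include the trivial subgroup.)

8

A cyclic subgroup of order d is generated by each of its φ(d) elements of order d, so the cyclic subgroups of order d number (#elements of order d)/φ(d).
Cyclic subgroups by order — order 1: 1; order 2: 3; order 3: 4.
Total: 8.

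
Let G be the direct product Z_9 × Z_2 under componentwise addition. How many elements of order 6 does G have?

2

An element (a,b) has order lcm(ord(a), ord(b)); count pairs with lcm equal to 6.
Enumerating gives 2 such elements.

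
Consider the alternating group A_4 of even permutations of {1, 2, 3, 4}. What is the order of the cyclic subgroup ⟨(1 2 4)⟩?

3

Computing powers of (1 2 4): the smallest k with ((1 2 4))^k = e is k = 3.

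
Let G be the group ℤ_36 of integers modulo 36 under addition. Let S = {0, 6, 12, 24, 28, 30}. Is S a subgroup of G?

28 ∈ S but its inverse 8 ∉ S, so S is not a subgroup.

No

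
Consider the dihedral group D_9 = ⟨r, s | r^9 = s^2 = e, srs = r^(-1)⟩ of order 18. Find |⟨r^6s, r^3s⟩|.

|⟨r^6s⟩| = 2 and |⟨r^3s⟩| = 2, so |H| is a multiple of lcm(2, 2) = 2 and divides |G| = 18.
Closing under the operation: H = {e, r^3, r^6, s, r^3s, r^6s}, so |H| = 6.

6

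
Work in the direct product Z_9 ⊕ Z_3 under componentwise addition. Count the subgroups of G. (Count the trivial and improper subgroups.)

10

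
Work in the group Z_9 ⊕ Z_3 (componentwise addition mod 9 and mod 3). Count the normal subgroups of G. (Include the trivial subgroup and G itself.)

10

G is abelian, so every subgroup is normal.
G has 10 subgroups in total, hence 10 normal subgroups.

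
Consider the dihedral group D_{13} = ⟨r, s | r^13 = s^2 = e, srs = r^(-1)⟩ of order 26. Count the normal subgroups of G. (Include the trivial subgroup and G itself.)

3

G has 16 subgroups. Checking conjugation-invariance by order — order 1: 1/1 normal; order 2: 0/13 normal; order 13: 1/1 normal; order 26: 1/1 normal.
Total normal subgroups: 3.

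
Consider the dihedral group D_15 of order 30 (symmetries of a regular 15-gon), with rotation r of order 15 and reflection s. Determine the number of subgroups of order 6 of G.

5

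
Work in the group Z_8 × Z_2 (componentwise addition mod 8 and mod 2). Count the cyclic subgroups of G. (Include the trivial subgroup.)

8

Each element a generates a cyclic subgroup ⟨a⟩; distinct elements may generate the same one (a cyclic group of order d has φ(d) generators).
Cyclic subgroups by order — order 1: 1; order 2: 3; order 4: 2; order 8: 2.
Total: 8.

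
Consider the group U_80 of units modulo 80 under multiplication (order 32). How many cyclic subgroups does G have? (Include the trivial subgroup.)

Group the elements of G by the cyclic subgroup they generate; each cyclic subgroup of order d accounts for φ(d) elements.
Cyclic subgroups by order — order 1: 1; order 2: 7; order 4: 12.
Total: 20.

20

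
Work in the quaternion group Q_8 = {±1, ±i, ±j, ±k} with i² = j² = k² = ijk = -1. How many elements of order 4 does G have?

6

The elements of order 4 are: i, -i, j, -j, k, -k.
That's 6.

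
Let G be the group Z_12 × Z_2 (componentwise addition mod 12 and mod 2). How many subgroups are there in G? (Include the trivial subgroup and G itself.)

|G| = 24, so by Lagrange every subgroup order divides 24. Divisors: 1, 2, 3, 4, 6, 8, 12, 24.
Subgroups by order — order 1: 1; order 2: 3; order 3: 1; order 4: 3; order 6: 3; order 8: 1; order 12: 3; order 24: 1.
Total: 1 + 3 + 1 + 3 + 3 + 1 + 3 + 1 = 16.

16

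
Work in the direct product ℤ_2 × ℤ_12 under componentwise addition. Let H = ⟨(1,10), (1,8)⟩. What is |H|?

|⟨(1,10)⟩| = 6 and |⟨(1,8)⟩| = 6, so |H| is a multiple of lcm(6, 6) = 6 and divides |G| = 24.
Closing under the operation: H = {(0,0), (0,2), (0,4), (0,6), (0,8), (0,10), (1,0), (1,2), (1,4), (1,6), (1,8), (1,10)}, so |H| = 12.

12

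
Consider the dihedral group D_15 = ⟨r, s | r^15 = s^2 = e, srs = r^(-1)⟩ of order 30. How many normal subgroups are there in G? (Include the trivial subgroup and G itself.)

5

G has 28 subgroups. Checking conjugation-invariance by order — order 1: 1/1 normal; order 2: 0/15 normal; order 3: 1/1 normal; order 5: 1/1 normal; order 6: 0/5 normal; order 10: 0/3 normal; order 15: 1/1 normal; order 30: 1/1 normal.
Total normal subgroups: 5.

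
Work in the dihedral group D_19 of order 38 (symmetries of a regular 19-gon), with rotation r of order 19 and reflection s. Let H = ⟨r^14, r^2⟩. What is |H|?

19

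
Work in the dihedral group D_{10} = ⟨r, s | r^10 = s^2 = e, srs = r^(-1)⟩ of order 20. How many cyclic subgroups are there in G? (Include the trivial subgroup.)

Group the elements of G by the cyclic subgroup they generate; each cyclic subgroup of order d accounts for φ(d) elements.
Cyclic subgroups by order — order 1: 1; order 2: 11; order 5: 1; order 10: 1.
Total: 14.

14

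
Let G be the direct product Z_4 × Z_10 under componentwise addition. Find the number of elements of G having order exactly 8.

An element (a,b) has order lcm(ord(a), ord(b)); count pairs with lcm equal to 8.
Enumerating gives 0 such elements.

0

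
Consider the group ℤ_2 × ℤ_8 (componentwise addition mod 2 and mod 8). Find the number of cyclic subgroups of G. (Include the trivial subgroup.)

Each element a generates a cyclic subgroup ⟨a⟩; distinct elements may generate the same one (a cyclic group of order d has φ(d) generators).
Cyclic subgroups by order — order 1: 1; order 2: 3; order 4: 2; order 8: 2.
Total: 8.

8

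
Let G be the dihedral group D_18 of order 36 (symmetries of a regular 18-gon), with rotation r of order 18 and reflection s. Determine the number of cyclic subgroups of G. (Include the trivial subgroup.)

Each element a generates a cyclic subgroup ⟨a⟩; distinct elements may generate the same one (a cyclic group of order d has φ(d) generators).
Cyclic subgroups by order — order 1: 1; order 2: 19; order 3: 1; order 6: 1; order 9: 1; order 18: 1.
Total: 24.

24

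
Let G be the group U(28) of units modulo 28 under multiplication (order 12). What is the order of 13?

2

Compute successive powers of 13 mod 28: 13, 1; 13^2 ≡ 1 (mod 28).
So |⟨13⟩| = 2.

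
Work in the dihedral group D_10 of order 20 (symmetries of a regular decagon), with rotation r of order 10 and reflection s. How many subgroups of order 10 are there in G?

|G| = 20 and 10 | 20, so subgroups of order 10 are possible by Lagrange.
The subgroups of order 10 are: {e, r, r^2, r^3, r^4, r^5, r^6, r^7, r^8, r^9}; {e, r^2, r^4, r^6, r^8, s, r^2s, r^4s, r^6s, r^8s}; {e, r^2, r^4, r^6, r^8, rs, r^3s, r^5s, r^7s, r^9s}.
So G has 3 subgroups of order 10.

3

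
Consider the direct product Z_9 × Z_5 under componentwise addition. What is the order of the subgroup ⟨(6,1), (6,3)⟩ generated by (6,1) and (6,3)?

|⟨(6,1)⟩| = 15 and |⟨(6,3)⟩| = 15, so |H| is a multiple of lcm(15, 15) = 15 and divides |G| = 45.
Closing under the operation: H = {(0,0), (0,1), (0,2), (0,3), (0,4), (3,0), (3,1), (3,2), (3,3), (3,4), (6,0), (6,1), (6,2), (6,3), (6,4)}, so |H| = 15.

15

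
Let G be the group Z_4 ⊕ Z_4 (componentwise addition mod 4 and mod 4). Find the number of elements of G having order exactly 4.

12

An element (a,b) has order lcm(ord(a), ord(b)); count pairs with lcm equal to 4.
Enumerating gives 12 such elements.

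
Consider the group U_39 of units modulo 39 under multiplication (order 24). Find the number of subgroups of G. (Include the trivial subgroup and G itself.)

16

|G| = 24, so by Lagrange every subgroup order divides 24. Divisors: 1, 2, 3, 4, 6, 8, 12, 24.
Subgroups by order — order 1: 1; order 2: 3; order 3: 1; order 4: 3; order 6: 3; order 8: 1; order 12: 3; order 24: 1.
Total: 1 + 3 + 1 + 3 + 3 + 1 + 3 + 1 = 16.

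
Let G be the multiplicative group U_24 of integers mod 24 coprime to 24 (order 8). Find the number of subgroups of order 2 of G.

7

|G| = 8 and 2 | 8, so subgroups of order 2 are possible by Lagrange.
The subgroups of order 2 are: {1, 11}; {1, 13}; {1, 17}; {1, 19}; … (7 in all).
So G has 7 subgroups of order 2.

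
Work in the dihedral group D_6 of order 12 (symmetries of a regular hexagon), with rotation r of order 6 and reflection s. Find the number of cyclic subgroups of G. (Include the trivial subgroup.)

10

Each element a generates a cyclic subgroup ⟨a⟩; distinct elements may generate the same one (a cyclic group of order d has φ(d) generators).
Cyclic subgroups by order — order 1: 1; order 2: 7; order 3: 1; order 6: 1.
Total: 10.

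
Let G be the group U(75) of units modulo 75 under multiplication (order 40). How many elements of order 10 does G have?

12

Enumerating element orders in G gives 12 elements of order 10.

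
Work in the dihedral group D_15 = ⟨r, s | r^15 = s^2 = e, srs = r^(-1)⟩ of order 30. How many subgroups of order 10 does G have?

|G| = 30 and 10 | 30, so subgroups of order 10 are possible by Lagrange.
The subgroups of order 10 are: {e, r^3, r^6, r^9, r^12, rs, r^4s, r^7s, r^10s, r^13s}; {e, r^3, r^6, r^9, r^12, r^2s, r^5s, r^8s, r^11s, r^14s}; {e, r^3, r^6, r^9, r^12, s, r^3s, r^6s, r^9s, r^12s}.
So G has 3 subgroups of order 10.

3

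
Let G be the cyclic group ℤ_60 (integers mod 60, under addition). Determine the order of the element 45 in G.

In ℤ_60, the order of an element a is n/gcd(a, n).
gcd(45, 60) = 15, so |⟨45⟩| = 60/15 = 4.

4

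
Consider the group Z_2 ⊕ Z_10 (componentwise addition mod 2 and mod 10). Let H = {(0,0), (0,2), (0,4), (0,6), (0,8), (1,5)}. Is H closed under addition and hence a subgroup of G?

|H| = 6 does not divide |G| = 20, so by Lagrange H is not a subgroup.

No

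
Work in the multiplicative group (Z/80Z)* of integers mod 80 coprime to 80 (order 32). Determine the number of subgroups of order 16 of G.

|G| = 32 and 16 | 32, so subgroups of order 16 are possible by Lagrange.
The subgroups of order 16 are: {1, 7, 9, 11, 13, 19, 23, 37, 41, 47, 49, 51, 53, 59, 63, 77}; {1, 3, 9, 11, 17, 19, 27, 33, 41, 43, 49, 51, 57, 59, 67, 73}; {1, 9, 11, 19, 21, 29, 31, 39, 41, 49, 51, 59, 61, 69, 71, 79}; {1, 9, 13, 17, 21, 29, 33, 37, 41, 49, 53, 57, 61, 69, 73, 77}; … (7 in all).
So G has 7 subgroups of order 16.

7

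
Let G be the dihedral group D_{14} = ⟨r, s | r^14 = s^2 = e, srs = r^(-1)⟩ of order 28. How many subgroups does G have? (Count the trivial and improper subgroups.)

28

|G| = 28, so by Lagrange every subgroup order divides 28. Divisors: 1, 2, 4, 7, 14, 28.
Subgroups by order — order 1: 1; order 2: 15; order 4: 7; order 7: 1; order 14: 3; order 28: 1.
Total: 1 + 15 + 7 + 1 + 3 + 1 = 28.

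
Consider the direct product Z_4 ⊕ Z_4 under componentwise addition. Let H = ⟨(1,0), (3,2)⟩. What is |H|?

|⟨(1,0)⟩| = 4 and |⟨(3,2)⟩| = 4, so |H| is a multiple of lcm(4, 4) = 4 and divides |G| = 16.
Closing under the operation: H = {(0,0), (0,2), (1,0), (1,2), (2,0), (2,2), (3,0), (3,2)}, so |H| = 8.

8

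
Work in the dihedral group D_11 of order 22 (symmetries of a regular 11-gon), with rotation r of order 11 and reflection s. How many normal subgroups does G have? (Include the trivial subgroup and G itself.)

3

G has 14 subgroups. Checking conjugation-invariance by order — order 1: 1/1 normal; order 2: 0/11 normal; order 11: 1/1 normal; order 22: 1/1 normal.
Total normal subgroups: 3.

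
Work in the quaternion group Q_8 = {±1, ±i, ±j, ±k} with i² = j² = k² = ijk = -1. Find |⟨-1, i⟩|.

|⟨-1⟩| = 2 and |⟨i⟩| = 4, so |H| is a multiple of lcm(2, 4) = 4 and divides |G| = 8.
Closing under the operation: H = {1, -1, i, -i}, so |H| = 4.

4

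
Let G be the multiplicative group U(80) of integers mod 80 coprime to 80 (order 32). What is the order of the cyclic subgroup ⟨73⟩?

4

Compute successive powers of 73 mod 80: 73, 49, 57, 1; 73^4 ≡ 1 (mod 80).
So |⟨73⟩| = 4.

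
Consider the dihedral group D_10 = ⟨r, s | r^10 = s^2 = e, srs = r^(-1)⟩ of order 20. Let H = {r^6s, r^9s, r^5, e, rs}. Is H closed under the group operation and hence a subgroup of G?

No

Closure fails: r^5 · r^9s = r^4s ∉ H. So H is not a subgroup.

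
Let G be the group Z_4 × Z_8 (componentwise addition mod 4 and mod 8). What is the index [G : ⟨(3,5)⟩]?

4

|⟨(3,5)⟩| = 8 and |G| = 32.
By Lagrange, [G : H] = |G|/|H| = 32/8 = 4.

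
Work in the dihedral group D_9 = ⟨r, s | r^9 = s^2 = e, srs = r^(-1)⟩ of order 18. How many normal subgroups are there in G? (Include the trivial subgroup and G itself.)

G has 16 subgroups. Checking conjugation-invariance by order — order 1: 1/1 normal; order 2: 0/9 normal; order 3: 1/1 normal; order 6: 0/3 normal; order 9: 1/1 normal; order 18: 1/1 normal.
Total normal subgroups: 4.

4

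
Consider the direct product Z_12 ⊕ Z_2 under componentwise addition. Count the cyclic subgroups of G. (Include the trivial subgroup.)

12

A cyclic subgroup of order d is generated by each of its φ(d) elements of order d, so the cyclic subgroups of order d number (#elements of order d)/φ(d).
Cyclic subgroups by order — order 1: 1; order 2: 3; order 3: 1; order 4: 2; order 6: 3; order 12: 2.
Total: 12.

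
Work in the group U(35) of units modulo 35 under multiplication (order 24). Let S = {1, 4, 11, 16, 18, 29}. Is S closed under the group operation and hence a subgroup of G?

No

18 ∈ S but its inverse 2 ∉ S, so S is not a subgroup.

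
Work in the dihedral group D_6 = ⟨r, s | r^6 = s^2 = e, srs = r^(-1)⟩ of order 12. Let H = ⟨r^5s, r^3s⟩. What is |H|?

6

|⟨r^5s⟩| = 2 and |⟨r^3s⟩| = 2, so |H| is a multiple of lcm(2, 2) = 2 and divides |G| = 12.
Closing under the operation: H = {e, r^2, r^4, rs, r^3s, r^5s}, so |H| = 6.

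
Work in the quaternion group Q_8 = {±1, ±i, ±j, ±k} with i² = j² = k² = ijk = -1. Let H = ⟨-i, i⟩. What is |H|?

|⟨-i⟩| = 4 and |⟨i⟩| = 4, so |H| is a multiple of lcm(4, 4) = 4 and divides |G| = 8.
Closing under the operation: H = {1, -1, i, -i}, so |H| = 4.

4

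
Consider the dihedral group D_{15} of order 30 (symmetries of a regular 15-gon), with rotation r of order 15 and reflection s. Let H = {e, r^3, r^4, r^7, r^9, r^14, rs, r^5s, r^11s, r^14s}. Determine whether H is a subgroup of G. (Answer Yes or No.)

r^9 ∈ H but its inverse r^6 ∉ H, so H is not a subgroup.

No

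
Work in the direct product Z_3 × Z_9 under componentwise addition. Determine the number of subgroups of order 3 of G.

|G| = 27 and 3 | 27, so subgroups of order 3 are possible by Lagrange.
The subgroups of order 3 are: {(0,0), (0,3), (0,6)}; {(0,0), (1,0), (2,0)}; {(0,0), (1,3), (2,6)}; {(0,0), (1,6), (2,3)}.
So G has 4 subgroups of order 3.

4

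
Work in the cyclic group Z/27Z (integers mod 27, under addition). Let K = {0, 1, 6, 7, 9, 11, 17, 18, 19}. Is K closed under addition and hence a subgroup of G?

No

1 ∈ K but its inverse 26 ∉ K, so K is not a subgroup.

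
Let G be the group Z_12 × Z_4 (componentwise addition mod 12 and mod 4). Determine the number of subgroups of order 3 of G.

1

|G| = 48 and 3 | 48, so subgroups of order 3 are possible by Lagrange.
The subgroups of order 3 are: {(0,0), (4,0), (8,0)}.
So G has 1 subgroup of order 3.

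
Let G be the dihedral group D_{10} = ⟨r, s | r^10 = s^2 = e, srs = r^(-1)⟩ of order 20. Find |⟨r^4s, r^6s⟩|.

|⟨r^4s⟩| = 2 and |⟨r^6s⟩| = 2, so |H| is a multiple of lcm(2, 2) = 2 and divides |G| = 20.
Closing under the operation: H = {e, r^2, r^4, r^6, r^8, s, r^2s, r^4s, r^6s, r^8s}, so |H| = 10.

10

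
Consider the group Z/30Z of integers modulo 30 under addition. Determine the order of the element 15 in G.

In Z/30Z, the order of an element a is n/gcd(a, n).
gcd(15, 30) = 15, so |⟨15⟩| = 30/15 = 2.

2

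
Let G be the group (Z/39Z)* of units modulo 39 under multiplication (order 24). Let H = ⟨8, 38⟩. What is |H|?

8

|⟨8⟩| = 4 and |⟨38⟩| = 2, so |H| is a multiple of lcm(4, 2) = 4 and divides |G| = 24.
Closing under the operation: H = {1, 5, 8, 14, 25, 31, 34, 38}, so |H| = 8.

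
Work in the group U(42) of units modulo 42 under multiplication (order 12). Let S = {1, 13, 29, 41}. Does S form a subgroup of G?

Yes

|S| = 4 divides |G| = 12, consistent with Lagrange.
S contains the identity, every element's inverse is in S, and S is closed under ·: it is a subgroup.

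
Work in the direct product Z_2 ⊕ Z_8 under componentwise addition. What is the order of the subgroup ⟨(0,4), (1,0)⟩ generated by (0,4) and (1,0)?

4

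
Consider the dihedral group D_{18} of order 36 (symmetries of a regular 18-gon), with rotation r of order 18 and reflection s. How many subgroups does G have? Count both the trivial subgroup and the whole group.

45

|G| = 36, so by Lagrange every subgroup order divides 36. Divisors: 1, 2, 3, 4, 6, 9, 12, 18, 36.
Subgroups by order — order 1: 1; order 2: 19; order 3: 1; order 4: 9; order 6: 7; order 9: 1; order 12: 3; order 18: 3; order 36: 1.
Total: 1 + 19 + 1 + 9 + 7 + 1 + 3 + 3 + 1 = 45.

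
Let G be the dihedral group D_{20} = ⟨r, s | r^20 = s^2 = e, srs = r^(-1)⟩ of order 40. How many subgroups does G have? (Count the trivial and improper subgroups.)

|G| = 40, so by Lagrange every subgroup order divides 40. Divisors: 1, 2, 4, 5, 8, 10, 20, 40.
Subgroups by order — order 1: 1; order 2: 21; order 4: 11; order 5: 1; order 8: 5; order 10: 5; order 20: 3; order 40: 1.
Total: 1 + 21 + 11 + 1 + 5 + 5 + 3 + 1 = 48.

48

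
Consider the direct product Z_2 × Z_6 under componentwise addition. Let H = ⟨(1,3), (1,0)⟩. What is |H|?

4

|⟨(1,3)⟩| = 2 and |⟨(1,0)⟩| = 2, so |H| is a multiple of lcm(2, 2) = 2 and divides |G| = 12.
Closing under the operation: H = {(0,0), (0,3), (1,0), (1,3)}, so |H| = 4.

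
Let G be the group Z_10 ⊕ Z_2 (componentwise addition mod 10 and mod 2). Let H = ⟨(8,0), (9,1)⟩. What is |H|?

10

|⟨(8,0)⟩| = 5 and |⟨(9,1)⟩| = 10, so |H| is a multiple of lcm(5, 10) = 10 and divides |G| = 20.
Closing under the operation: H = {(0,0), (1,1), (2,0), (3,1), (4,0), (5,1), (6,0), (7,1), (8,0), (9,1)}, so |H| = 10.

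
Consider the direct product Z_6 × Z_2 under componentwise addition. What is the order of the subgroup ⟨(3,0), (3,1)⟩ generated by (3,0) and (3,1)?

4

|⟨(3,0)⟩| = 2 and |⟨(3,1)⟩| = 2, so |H| is a multiple of lcm(2, 2) = 2 and divides |G| = 12.
Closing under the operation: H = {(0,0), (0,1), (3,0), (3,1)}, so |H| = 4.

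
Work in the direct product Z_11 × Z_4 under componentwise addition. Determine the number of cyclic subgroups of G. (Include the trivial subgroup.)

6

A cyclic subgroup of order d is generated by each of its φ(d) elements of order d, so the cyclic subgroups of order d number (#elements of order d)/φ(d).
Cyclic subgroups by order — order 1: 1; order 2: 1; order 4: 1; order 11: 1; order 22: 1; order 44: 1.
Total: 6.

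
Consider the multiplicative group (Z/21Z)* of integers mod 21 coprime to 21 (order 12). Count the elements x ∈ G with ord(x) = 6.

6

The elements of order 6 are: 2, 5, 10, 11, 17, 19.
That's 6.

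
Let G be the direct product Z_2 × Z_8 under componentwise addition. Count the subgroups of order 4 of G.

3

|G| = 16 and 4 | 16, so subgroups of order 4 are possible by Lagrange.
The subgroups of order 4 are: {(0,0), (0,2), (0,4), (0,6)}; {(0,0), (0,4), (1,0), (1,4)}; {(0,0), (0,4), (1,2), (1,6)}.
So G has 3 subgroups of order 4.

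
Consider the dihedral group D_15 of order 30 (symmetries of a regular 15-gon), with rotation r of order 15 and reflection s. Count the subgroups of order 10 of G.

3

|G| = 30 and 10 | 30, so subgroups of order 10 are possible by Lagrange.
The subgroups of order 10 are: {e, r^3, r^6, r^9, r^12, rs, r^4s, r^7s, r^10s, r^13s}; {e, r^3, r^6, r^9, r^12, r^2s, r^5s, r^8s, r^11s, r^14s}; {e, r^3, r^6, r^9, r^12, s, r^3s, r^6s, r^9s, r^12s}.
So G has 3 subgroups of order 10.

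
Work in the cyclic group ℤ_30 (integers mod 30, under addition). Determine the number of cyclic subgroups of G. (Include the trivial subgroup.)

8

A cyclic subgroup of order d is generated by each of its φ(d) elements of order d, so the cyclic subgroups of order d number (#elements of order d)/φ(d).
Cyclic subgroups by order — order 1: 1; order 2: 1; order 3: 1; order 5: 1; order 6: 1; order 10: 1; order 15: 1; order 30: 1.
Total: 8.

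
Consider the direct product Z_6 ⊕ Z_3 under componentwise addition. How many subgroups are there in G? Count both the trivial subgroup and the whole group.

|G| = 18, so by Lagrange every subgroup order divides 18. Divisors: 1, 2, 3, 6, 9, 18.
Subgroups by order — order 1: 1; order 2: 1; order 3: 4; order 6: 4; order 9: 1; order 18: 1.
Total: 1 + 1 + 4 + 4 + 1 + 1 = 12.

12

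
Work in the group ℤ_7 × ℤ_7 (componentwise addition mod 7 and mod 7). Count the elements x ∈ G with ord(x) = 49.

0

An element (a,b) has order lcm(ord(a), ord(b)); count pairs with lcm equal to 49.
Enumerating gives 0 such elements.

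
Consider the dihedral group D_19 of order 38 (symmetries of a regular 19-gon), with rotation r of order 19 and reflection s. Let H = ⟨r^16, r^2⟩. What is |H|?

19

|⟨r^16⟩| = 19 and |⟨r^2⟩| = 19, so |H| is a multiple of lcm(19, 19) = 19 and divides |G| = 38.
Closing under the operation: H = {e, r, r^2, r^3, r^4, r^5, r^6, r^7, r^8, r^9, r^10, r^11, r^12, r^13, r^14, r^15, r^16, r^17, r^18}, so |H| = 19.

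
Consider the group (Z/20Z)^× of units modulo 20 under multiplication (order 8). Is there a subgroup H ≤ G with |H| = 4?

Yes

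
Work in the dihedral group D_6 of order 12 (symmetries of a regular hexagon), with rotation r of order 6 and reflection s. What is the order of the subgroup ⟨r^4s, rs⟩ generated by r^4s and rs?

4

|⟨r^4s⟩| = 2 and |⟨rs⟩| = 2, so |H| is a multiple of lcm(2, 2) = 2 and divides |G| = 12.
Closing under the operation: H = {e, r^3, rs, r^4s}, so |H| = 4.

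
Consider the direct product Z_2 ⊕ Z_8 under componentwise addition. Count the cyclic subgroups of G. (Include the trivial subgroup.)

Each element a generates a cyclic subgroup ⟨a⟩; distinct elements may generate the same one (a cyclic group of order d has φ(d) generators).
Cyclic subgroups by order — order 1: 1; order 2: 3; order 4: 2; order 8: 2.
Total: 8.

8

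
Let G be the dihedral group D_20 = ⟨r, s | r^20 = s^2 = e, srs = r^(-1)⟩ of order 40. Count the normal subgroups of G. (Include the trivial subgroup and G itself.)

9

G has 48 subgroups. Checking conjugation-invariance by order — order 1: 1/1 normal; order 2: 1/21 normal; order 4: 1/11 normal; order 5: 1/1 normal; order 8: 0/5 normal; order 10: 1/5 normal; order 20: 3/3 normal; order 40: 1/1 normal.
Total normal subgroups: 9.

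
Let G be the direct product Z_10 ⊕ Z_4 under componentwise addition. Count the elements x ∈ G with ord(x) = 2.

An element (a,b) has order lcm(ord(a), ord(b)); count pairs with lcm equal to 2.
Enumerating gives 3 such elements.

3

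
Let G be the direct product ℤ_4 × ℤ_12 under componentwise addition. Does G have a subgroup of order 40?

No

40 does not divide |G| = 48, so by Lagrange no subgroup of order 40 exists.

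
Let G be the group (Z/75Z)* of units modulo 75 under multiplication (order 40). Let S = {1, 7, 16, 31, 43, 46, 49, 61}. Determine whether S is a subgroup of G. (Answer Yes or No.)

Closure fails: 7 · 46 = 22 ∉ S. So S is not a subgroup.

No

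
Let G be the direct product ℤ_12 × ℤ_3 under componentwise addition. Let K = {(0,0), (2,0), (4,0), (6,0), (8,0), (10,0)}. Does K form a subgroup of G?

|K| = 6 divides |G| = 36, consistent with Lagrange.
K contains the identity, every element's inverse is in K, and K is closed under +: it is a subgroup.
In fact K = ⟨(10,0)⟩.

Yes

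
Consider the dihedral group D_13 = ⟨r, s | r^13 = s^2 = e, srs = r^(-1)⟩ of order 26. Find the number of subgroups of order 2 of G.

13

|G| = 26 and 2 | 26, so subgroups of order 2 are possible by Lagrange.
The subgroups of order 2 are: {e, r^10s}; {e, r^11s}; {e, r^12s}; {e, r^2s}; … (13 in all).
So G has 13 subgroups of order 2.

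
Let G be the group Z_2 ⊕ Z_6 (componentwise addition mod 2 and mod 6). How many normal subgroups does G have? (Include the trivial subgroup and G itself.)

10

G is abelian, so every subgroup is normal.
G has 10 subgroups in total, hence 10 normal subgroups.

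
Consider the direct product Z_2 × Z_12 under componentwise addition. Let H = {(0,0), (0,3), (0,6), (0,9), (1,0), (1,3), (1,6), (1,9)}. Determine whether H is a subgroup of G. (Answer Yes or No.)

Yes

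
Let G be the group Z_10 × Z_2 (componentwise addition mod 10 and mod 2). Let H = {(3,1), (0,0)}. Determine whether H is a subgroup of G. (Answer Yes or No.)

(3,1) ∈ H but its inverse (7,1) ∉ H, so H is not a subgroup.

No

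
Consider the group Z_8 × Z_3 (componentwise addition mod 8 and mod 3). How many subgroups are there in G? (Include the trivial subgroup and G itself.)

|G| = 24, so by Lagrange every subgroup order divides 24. Divisors: 1, 2, 3, 4, 6, 8, 12, 24.
Subgroups by order — order 1: 1; order 2: 1; order 3: 1; order 4: 1; order 6: 1; order 8: 1; order 12: 1; order 24: 1.
Total: 1 + 1 + 1 + 1 + 1 + 1 + 1 + 1 = 8.

8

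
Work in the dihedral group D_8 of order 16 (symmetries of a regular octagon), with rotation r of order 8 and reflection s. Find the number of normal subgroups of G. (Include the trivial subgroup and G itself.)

7

G has 19 subgroups. Checking conjugation-invariance by order — order 1: 1/1 normal; order 2: 1/9 normal; order 4: 1/5 normal; order 8: 3/3 normal; order 16: 1/1 normal.
Total normal subgroups: 7.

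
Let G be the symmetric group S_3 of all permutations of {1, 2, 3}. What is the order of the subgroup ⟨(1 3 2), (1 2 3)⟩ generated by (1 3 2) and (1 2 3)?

3

|⟨(1 3 2)⟩| = 3 and |⟨(1 2 3)⟩| = 3, so |H| is a multiple of lcm(3, 3) = 3 and divides |G| = 6.
Closing under the operation: H = {e, (1 2 3), (1 3 2)}, so |H| = 3.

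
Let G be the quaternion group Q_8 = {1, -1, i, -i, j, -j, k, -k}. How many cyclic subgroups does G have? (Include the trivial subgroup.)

5

Group the elements of G by the cyclic subgroup they generate; each cyclic subgroup of order d accounts for φ(d) elements.
Cyclic subgroups by order — order 1: 1; order 2: 1; order 4: 3.
Total: 5.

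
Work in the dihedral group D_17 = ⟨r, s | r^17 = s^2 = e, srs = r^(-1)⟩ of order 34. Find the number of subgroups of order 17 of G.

1

|G| = 34 and 17 | 34, so subgroups of order 17 are possible by Lagrange.
The subgroups of order 17 are: {e, r, r^2, r^3, r^4, r^5, r^6, r^7, r^8, r^9, r^10, r^11, r^12, r^13, r^14, r^15, r^16}.
So G has 1 subgroup of order 17.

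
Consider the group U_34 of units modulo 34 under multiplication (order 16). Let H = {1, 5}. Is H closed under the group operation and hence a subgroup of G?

No

5 ∈ H but its inverse 7 ∉ H, so H is not a subgroup.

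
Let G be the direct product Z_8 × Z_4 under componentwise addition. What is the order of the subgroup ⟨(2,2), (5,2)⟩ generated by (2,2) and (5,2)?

16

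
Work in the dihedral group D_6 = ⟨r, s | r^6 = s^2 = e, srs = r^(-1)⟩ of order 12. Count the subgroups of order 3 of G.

1

|G| = 12 and 3 | 12, so subgroups of order 3 are possible by Lagrange.
The subgroups of order 3 are: {e, r^2, r^4}.
So G has 1 subgroup of order 3.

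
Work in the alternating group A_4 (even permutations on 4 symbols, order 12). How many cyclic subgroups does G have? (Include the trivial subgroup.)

8

Each element a generates a cyclic subgroup ⟨a⟩; distinct elements may generate the same one (a cyclic group of order d has φ(d) generators).
Cyclic subgroups by order — order 1: 1; order 2: 3; order 3: 4.
Total: 8.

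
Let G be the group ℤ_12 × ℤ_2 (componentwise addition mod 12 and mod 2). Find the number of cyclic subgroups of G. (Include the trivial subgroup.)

12

Each element a generates a cyclic subgroup ⟨a⟩; distinct elements may generate the same one (a cyclic group of order d has φ(d) generators).
Cyclic subgroups by order — order 1: 1; order 2: 3; order 3: 1; order 4: 2; order 6: 3; order 12: 2.
Total: 12.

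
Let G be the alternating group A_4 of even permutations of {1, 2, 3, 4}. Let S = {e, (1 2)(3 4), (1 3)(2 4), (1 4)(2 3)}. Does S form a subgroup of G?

|S| = 4 divides |G| = 12, consistent with Lagrange.
S contains the identity, every element's inverse is in S, and S is closed under ∘: it is a subgroup.

Yes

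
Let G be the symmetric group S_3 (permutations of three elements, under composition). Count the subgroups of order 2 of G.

|G| = 6 and 2 | 6, so subgroups of order 2 are possible by Lagrange.
The subgroups of order 2 are: {e, (1 2)}; {e, (1 3)}; {e, (2 3)}.
So G has 3 subgroups of order 2.

3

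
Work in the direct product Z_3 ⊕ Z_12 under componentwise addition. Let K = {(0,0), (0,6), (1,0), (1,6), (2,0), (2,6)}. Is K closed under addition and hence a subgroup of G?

|K| = 6 divides |G| = 36, consistent with Lagrange.
K contains the identity, every element's inverse is in K, and K is closed under +: it is a subgroup.
In fact K = ⟨(2,6)⟩.

Yes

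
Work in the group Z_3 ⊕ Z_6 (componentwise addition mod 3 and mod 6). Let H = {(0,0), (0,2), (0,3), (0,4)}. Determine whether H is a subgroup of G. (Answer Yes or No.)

No

|H| = 4 does not divide |G| = 18, so by Lagrange H is not a subgroup.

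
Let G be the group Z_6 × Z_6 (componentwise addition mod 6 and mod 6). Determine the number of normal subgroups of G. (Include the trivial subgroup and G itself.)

30

G is abelian, so every subgroup is normal.
G has 30 subgroups in total, hence 30 normal subgroups.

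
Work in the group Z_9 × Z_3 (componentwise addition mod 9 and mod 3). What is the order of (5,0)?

The order of (5,0) in Z_9 × Z_3 is lcm(ord(5) in Z_9, ord(0) in Z_3).
ord(5) = 9 and ord(0) = 1, so |⟨(5,0)⟩| = lcm(9, 1) = 9.

9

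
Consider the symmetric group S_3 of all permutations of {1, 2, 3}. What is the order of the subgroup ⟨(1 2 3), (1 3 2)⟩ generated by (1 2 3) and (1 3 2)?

3

|⟨(1 2 3)⟩| = 3 and |⟨(1 3 2)⟩| = 3, so |H| is a multiple of lcm(3, 3) = 3 and divides |G| = 6.
Closing under the operation: H = {e, (1 2 3), (1 3 2)}, so |H| = 3.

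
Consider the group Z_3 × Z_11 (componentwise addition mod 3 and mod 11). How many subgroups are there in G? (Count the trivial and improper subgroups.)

|G| = 33, so by Lagrange every subgroup order divides 33. Divisors: 1, 3, 11, 33.
Subgroups by order — order 1: 1; order 3: 1; order 11: 1; order 33: 1.
Total: 1 + 1 + 1 + 1 = 4.

4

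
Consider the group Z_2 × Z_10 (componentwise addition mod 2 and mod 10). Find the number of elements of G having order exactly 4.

An element (a,b) has order lcm(ord(a), ord(b)); count pairs with lcm equal to 4.
Enumerating gives 0 such elements.

0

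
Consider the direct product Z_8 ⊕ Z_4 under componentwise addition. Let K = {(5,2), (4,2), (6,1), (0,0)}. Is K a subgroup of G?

No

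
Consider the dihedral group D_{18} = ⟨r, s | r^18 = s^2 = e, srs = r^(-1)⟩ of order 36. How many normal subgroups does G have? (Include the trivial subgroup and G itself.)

9

G has 45 subgroups. Checking conjugation-invariance by order — order 1: 1/1 normal; order 2: 1/19 normal; order 3: 1/1 normal; order 4: 0/9 normal; order 6: 1/7 normal; order 9: 1/1 normal; order 12: 0/3 normal; order 18: 3/3 normal; order 36: 1/1 normal.
Total normal subgroups: 9.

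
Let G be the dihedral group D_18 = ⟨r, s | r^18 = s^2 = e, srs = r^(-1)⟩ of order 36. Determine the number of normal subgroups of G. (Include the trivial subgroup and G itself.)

9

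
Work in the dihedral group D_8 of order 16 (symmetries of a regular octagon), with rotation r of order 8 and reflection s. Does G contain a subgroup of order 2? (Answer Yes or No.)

Yes

2 | 16. A subgroup of order 2 is {e, r^2s}.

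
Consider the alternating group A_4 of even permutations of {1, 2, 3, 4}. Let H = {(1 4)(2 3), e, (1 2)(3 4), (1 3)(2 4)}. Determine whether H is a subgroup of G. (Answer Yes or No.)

Yes

|H| = 4 divides |G| = 12, consistent with Lagrange.
H contains the identity, every element's inverse is in H, and H is closed under ∘: it is a subgroup.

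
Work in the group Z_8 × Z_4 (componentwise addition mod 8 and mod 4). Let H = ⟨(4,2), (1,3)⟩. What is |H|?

|⟨(4,2)⟩| = 2 and |⟨(1,3)⟩| = 8, so |H| is a multiple of lcm(2, 8) = 8 and divides |G| = 32.
Closing under the operation: H = {(0,0), (0,2), (1,1), (1,3), (2,0), (2,2), (3,1), (3,3), (4,0), (4,2), (5,1), (5,3), (6,0), (6,2), (7,1), (7,3)}, so |H| = 16.

16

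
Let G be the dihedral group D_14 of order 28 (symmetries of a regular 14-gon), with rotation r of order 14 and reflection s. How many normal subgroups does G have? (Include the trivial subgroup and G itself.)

7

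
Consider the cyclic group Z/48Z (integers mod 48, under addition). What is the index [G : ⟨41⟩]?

1

|⟨41⟩| = 48 and |G| = 48.
By Lagrange, [G : H] = |G|/|H| = 48/48 = 1.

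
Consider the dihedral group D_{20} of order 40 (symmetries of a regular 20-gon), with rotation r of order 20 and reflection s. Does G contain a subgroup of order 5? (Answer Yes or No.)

5 | 40. A subgroup of order 5 is {e, r^4, r^8, r^12, r^16}.

Yes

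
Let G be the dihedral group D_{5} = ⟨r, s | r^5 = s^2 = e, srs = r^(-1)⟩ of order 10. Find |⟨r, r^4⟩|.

|⟨r⟩| = 5 and |⟨r^4⟩| = 5, so |H| is a multiple of lcm(5, 5) = 5 and divides |G| = 10.
Closing under the operation: H = {e, r, r^2, r^3, r^4}, so |H| = 5.

5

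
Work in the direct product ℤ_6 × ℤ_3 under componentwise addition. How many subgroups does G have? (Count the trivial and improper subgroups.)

|G| = 18, so by Lagrange every subgroup order divides 18. Divisors: 1, 2, 3, 6, 9, 18.
Subgroups by order — order 1: 1; order 2: 1; order 3: 4; order 6: 4; order 9: 1; order 18: 1.
Total: 1 + 1 + 4 + 4 + 1 + 1 = 12.

12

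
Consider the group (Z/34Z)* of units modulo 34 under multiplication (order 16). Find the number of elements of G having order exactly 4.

The elements of order 4 are: 13, 21.
That's 2.

2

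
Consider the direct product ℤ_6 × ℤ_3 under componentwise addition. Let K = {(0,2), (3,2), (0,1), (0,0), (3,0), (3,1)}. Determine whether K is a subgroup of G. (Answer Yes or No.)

|K| = 6 divides |G| = 18, consistent with Lagrange.
K contains the identity, every element's inverse is in K, and K is closed under +: it is a subgroup.
In fact K = ⟨(3,1)⟩.

Yes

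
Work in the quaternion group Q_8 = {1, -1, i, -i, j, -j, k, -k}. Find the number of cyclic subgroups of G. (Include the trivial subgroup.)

A cyclic subgroup of order d is generated by each of its φ(d) elements of order d, so the cyclic subgroups of order d number (#elements of order d)/φ(d).
Cyclic subgroups by order — order 1: 1; order 2: 1; order 4: 3.
Total: 5.

5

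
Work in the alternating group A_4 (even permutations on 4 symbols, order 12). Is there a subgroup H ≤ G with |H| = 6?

No

6 | 12, so Lagrange does not rule it out; but checking all subgroups of G, none has order 6.
(A_4 is the standard example that the converse of Lagrange fails.)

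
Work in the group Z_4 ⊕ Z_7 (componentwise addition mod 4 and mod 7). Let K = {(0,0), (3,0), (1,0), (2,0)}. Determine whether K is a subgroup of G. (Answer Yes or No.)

Yes

|K| = 4 divides |G| = 28, consistent with Lagrange.
K contains the identity, every element's inverse is in K, and K is closed under +: it is a subgroup.
In fact K = ⟨(1,0)⟩.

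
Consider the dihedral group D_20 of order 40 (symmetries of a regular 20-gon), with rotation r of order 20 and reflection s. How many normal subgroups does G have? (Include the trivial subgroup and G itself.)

G has 48 subgroups. Checking conjugation-invariance by order — order 1: 1/1 normal; order 2: 1/21 normal; order 4: 1/11 normal; order 5: 1/1 normal; order 8: 0/5 normal; order 10: 1/5 normal; order 20: 3/3 normal; order 40: 1/1 normal.
Total normal subgroups: 9.

9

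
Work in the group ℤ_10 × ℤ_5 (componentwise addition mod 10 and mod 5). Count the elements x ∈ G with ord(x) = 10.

24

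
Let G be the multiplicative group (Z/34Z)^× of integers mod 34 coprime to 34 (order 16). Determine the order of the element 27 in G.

Compute successive powers of 27 mod 34: 27, 15, 31, 21, 23, 9, 5, 33, …; 27^16 ≡ 1 (mod 34).
So |⟨27⟩| = 16.

16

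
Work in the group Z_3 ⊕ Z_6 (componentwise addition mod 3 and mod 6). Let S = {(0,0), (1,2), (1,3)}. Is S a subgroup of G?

(1,2) ∈ S but its inverse (2,4) ∉ S, so S is not a subgroup.

No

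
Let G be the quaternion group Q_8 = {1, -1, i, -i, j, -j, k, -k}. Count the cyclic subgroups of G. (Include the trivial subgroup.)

5

Group the elements of G by the cyclic subgroup they generate; each cyclic subgroup of order d accounts for φ(d) elements.
Cyclic subgroups by order — order 1: 1; order 2: 1; order 4: 3.
Total: 5.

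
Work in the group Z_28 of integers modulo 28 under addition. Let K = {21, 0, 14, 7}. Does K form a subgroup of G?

Yes

|K| = 4 divides |G| = 28, consistent with Lagrange.
K contains the identity, every element's inverse is in K, and K is closed under +: it is a subgroup.
In fact K = ⟨21⟩.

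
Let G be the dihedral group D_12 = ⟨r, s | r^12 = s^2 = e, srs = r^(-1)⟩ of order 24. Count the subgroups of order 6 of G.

|G| = 24 and 6 | 24, so subgroups of order 6 are possible by Lagrange.
The subgroups of order 6 are: {e, r^2, r^4, r^6, r^8, r^10}; {e, r^4, r^8, r^2s, r^6s, r^10s}; {e, r^4, r^8, r^3s, r^7s, r^11s}; {e, r^4, r^8, s, r^4s, r^8s}; … (5 in all).
So G has 5 subgroups of order 6.

5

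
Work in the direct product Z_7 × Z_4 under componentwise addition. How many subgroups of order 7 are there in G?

|G| = 28 and 7 | 28, so subgroups of order 7 are possible by Lagrange.
The subgroups of order 7 are: {(0,0), (1,0), (2,0), (3,0), (4,0), (5,0), (6,0)}.
So G has 1 subgroup of order 7.

1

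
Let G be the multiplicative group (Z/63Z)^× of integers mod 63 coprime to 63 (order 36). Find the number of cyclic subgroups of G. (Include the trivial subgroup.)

Each element a generates a cyclic subgroup ⟨a⟩; distinct elements may generate the same one (a cyclic group of order d has φ(d) generators).
Cyclic subgroups by order — order 1: 1; order 2: 3; order 3: 4; order 6: 12.
Total: 20.

20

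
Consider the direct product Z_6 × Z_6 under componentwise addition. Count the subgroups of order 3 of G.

|G| = 36 and 3 | 36, so subgroups of order 3 are possible by Lagrange.
The subgroups of order 3 are: {(0,0), (0,2), (0,4)}; {(0,0), (2,0), (4,0)}; {(0,0), (2,2), (4,4)}; {(0,0), (2,4), (4,2)}.
So G has 4 subgroups of order 3.

4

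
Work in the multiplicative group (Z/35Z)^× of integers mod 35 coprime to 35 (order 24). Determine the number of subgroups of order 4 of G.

|G| = 24 and 4 | 24, so subgroups of order 4 are possible by Lagrange.
The subgroups of order 4 are: {1, 13, 27, 29}; {1, 8, 22, 29}; {1, 6, 29, 34}.
So G has 3 subgroups of order 4.

3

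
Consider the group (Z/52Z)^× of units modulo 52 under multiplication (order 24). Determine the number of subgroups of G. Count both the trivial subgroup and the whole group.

16

|G| = 24, so by Lagrange every subgroup order divides 24. Divisors: 1, 2, 3, 4, 6, 8, 12, 24.
Subgroups by order — order 1: 1; order 2: 3; order 3: 1; order 4: 3; order 6: 3; order 8: 1; order 12: 3; order 24: 1.
Total: 1 + 3 + 1 + 3 + 3 + 1 + 3 + 1 = 16.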